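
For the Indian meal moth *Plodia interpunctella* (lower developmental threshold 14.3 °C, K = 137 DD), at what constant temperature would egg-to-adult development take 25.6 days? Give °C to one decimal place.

Required daily accumulation = 137 / 25.6 = 5.352 DD/day.
T = T_base + 5.352 = 14.3 + 5.352 = 19.652 ≈ 19.7 °C.

19.7 °C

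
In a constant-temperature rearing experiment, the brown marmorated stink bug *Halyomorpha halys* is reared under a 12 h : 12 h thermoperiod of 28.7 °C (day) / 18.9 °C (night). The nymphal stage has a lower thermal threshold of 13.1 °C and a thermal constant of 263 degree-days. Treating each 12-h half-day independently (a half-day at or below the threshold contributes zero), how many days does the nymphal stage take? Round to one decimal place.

24.6 days

Day half: max(0, 28.7 − 13.1) × 0.5 = 15.6 × 0.5 = 7.80 DD.
Night half: max(0, 18.9 − 13.1) × 0.5 = 5.8 × 0.5 = 2.90 DD.
Per 24 h: 10.70 DD/day.
Duration = 263 / 10.70 = 24.579 ≈ 24.6 days.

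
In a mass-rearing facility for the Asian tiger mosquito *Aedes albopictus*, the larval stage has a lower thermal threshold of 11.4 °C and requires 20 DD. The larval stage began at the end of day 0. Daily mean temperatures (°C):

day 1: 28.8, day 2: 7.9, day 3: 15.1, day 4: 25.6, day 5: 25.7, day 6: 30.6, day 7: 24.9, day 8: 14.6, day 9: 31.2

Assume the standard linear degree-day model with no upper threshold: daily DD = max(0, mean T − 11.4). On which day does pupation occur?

Daily DD above 11.4 °C: 17.4, 0.0, 3.7, 14.2, 14.3, 19.2, 13.5, 3.2, 19.8.
Cumulative: 17.4, 17.4, 21.1, 35.3, 49.6, 68.8, 82.3, 85.5, 105.3.
The total first reaches 20 DD on day 3.

day 3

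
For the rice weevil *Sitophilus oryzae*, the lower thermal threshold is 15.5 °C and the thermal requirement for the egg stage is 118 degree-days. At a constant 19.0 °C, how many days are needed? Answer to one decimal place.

Daily accumulation = 19.0 − 15.5 = 3.5 DD/day.
Duration = 118 / 3.5 = 33.714 ≈ 33.7 days.

33.7 days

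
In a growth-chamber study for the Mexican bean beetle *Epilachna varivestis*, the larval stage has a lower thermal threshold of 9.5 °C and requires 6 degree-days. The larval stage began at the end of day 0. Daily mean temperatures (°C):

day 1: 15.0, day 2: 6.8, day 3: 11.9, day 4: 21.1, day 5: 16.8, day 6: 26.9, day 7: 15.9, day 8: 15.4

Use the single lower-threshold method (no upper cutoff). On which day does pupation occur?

Daily DD above 9.5 °C: 5.5, 0.0, 2.4, 11.6, 7.3, 17.4, 6.4, 5.9.
Cumulative: 5.5, 5.5, 7.9, 19.5, 26.8, 44.2, 50.6, 56.5.
The total first reaches 6 DD on day 3.

day 3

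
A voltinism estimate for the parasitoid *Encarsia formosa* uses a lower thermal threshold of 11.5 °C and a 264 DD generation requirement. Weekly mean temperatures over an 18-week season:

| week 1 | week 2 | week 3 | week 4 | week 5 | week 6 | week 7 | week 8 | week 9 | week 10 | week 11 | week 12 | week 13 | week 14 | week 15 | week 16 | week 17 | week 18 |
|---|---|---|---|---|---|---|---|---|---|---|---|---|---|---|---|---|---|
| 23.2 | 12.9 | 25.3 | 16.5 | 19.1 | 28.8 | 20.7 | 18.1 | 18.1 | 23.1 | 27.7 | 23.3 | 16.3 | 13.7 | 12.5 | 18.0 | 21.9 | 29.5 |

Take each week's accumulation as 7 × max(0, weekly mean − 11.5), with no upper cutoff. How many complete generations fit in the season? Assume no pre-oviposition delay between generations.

Weekly DD (7 × max(0, T̄ − 11.5)): 81.9, 9.8, 96.6, 35.0, 53.2, 121.1, 64.4, 46.2, 46.2, 81.2, 113.4, 82.6, 33.6, 15.4, 7.0, 45.5, 72.8, 126.0.
Season total = 1131.9 DD.
Complete generations = ⌊1131.9 / 264⌋ = 4.

4 generations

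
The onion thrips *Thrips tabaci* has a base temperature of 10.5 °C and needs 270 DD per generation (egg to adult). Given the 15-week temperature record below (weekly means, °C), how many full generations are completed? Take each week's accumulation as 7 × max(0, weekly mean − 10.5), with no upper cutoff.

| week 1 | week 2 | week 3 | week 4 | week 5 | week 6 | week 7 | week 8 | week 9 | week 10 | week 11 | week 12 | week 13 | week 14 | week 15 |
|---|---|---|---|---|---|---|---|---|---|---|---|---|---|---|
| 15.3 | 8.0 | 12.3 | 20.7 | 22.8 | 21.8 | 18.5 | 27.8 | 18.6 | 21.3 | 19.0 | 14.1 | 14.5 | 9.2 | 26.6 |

Weekly DD (7 × max(0, T̄ − 10.5)): 33.6, 0.0, 12.6, 71.4, 86.1, 79.1, 56.0, 121.1, 56.7, 75.6, 59.5, 25.2, 28.0, 0.0, 112.7.
Season total = 817.6 DD.
Complete generations = ⌊817.6 / 270⌋ = 3.

3 generations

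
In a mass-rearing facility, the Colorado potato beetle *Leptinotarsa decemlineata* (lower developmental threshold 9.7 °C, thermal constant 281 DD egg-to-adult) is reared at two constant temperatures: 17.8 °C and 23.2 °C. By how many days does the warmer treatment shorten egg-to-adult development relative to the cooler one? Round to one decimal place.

At 17.8 °C: 281 / (17.8 − 9.7) = 281 / 8.1 = 34.691 d.
At 23.2 °C: 281 / (23.2 − 9.7) = 281 / 13.5 = 20.815 d.
Difference = |34.691 − 20.815| = 13.877 ≈ 13.9 days.

13.9 days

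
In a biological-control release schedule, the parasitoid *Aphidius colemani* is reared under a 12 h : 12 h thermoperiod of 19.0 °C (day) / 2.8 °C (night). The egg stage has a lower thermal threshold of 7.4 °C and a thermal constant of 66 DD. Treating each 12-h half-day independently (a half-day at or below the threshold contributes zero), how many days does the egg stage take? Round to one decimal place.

11.4 days

Day half: max(0, 19.0 − 7.4) × 0.5 = 11.6 × 0.5 = 5.80 DD.
Night half: max(0, 2.8 − 7.4) × 0.5 = 0.0 × 0.5 = 0.00 DD.
Per 24 h: 5.80 DD/day.
Duration = 66 / 5.80 = 11.379 ≈ 11.4 days.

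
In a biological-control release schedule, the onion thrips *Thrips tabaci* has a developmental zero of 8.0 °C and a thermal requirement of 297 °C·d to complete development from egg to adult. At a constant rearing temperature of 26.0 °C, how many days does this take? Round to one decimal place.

Daily accumulation = 26.0 − 8.0 = 18.0 DD/day.
Duration = 297 / 18.0 = 16.500 ≈ 16.5 days.

16.5 days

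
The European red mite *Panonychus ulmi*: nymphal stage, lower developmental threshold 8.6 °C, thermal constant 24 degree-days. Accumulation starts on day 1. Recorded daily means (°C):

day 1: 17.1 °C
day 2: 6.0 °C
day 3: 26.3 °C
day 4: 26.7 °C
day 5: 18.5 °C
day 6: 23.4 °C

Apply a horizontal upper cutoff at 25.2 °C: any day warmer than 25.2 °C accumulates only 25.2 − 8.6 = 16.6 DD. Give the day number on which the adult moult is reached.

day 3

Daily DD above 8.6 °C (capped at 16.6): 8.5, 0.0, 16.6, 16.6, 9.9, 14.8.
Cumulative: 8.5, 8.5, 25.1, 41.7, 51.6, 66.4.
The total first reaches 24 DD on day 3.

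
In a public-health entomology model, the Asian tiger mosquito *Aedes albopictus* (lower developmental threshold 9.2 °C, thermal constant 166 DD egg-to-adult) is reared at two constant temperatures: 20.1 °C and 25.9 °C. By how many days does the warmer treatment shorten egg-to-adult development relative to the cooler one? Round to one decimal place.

At 20.1 °C: 166 / (20.1 − 9.2) = 166 / 10.9 = 15.229 d.
At 25.9 °C: 166 / (25.9 − 9.2) = 166 / 16.7 = 9.940 d.
Difference = |15.229 − 9.940| = 5.289 ≈ 5.3 days.

5.3 days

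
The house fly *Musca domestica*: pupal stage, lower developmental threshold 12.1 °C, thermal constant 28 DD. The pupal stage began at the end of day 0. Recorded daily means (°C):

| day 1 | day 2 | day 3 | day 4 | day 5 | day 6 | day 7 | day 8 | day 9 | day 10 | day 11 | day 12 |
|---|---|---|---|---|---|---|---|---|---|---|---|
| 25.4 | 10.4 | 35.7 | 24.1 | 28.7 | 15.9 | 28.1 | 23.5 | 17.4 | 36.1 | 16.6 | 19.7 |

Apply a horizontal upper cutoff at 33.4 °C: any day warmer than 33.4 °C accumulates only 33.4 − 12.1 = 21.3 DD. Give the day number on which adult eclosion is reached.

day 3

Daily DD above 12.1 °C (capped at 21.3): 13.3, 0.0, 21.3, 12.0, 16.6, 3.8, 16.0, 11.4, 5.3, 21.3, 4.5, 7.6.
Cumulative: 13.3, 13.3, 34.6, 46.6, 63.2, 67.0, 83.0, 94.4, 99.7, 121.0, 125.5, 133.1.
The total first reaches 28 DD on day 3.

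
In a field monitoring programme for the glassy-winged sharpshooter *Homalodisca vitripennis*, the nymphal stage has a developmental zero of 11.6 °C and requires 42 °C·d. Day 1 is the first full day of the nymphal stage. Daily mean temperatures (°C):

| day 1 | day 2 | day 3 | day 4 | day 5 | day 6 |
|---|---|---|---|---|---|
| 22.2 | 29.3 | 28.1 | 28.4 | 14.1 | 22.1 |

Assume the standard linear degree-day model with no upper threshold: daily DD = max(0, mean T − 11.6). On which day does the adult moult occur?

Daily DD above 11.6 °C: 10.6, 17.7, 16.5, 16.8, 2.5, 10.5.
Cumulative: 10.6, 28.3, 44.8, 61.6, 64.1, 74.6.
The total first reaches 42 DD on day 3.

day 3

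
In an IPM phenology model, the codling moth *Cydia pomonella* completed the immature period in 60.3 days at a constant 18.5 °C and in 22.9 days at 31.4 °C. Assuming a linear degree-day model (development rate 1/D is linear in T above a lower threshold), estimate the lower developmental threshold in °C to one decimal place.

10.6 °C

Equal thermal constants: D₁(T₁ − T_b) = D₂(T₂ − T_b).
60.3·(18.5 − T_b) = 22.9·(31.4 − T_b)
T_b = (60.3·18.5 − 22.9·31.4) / (60.3 − 22.9) = 396.49 / 37.4 = 10.601 °C ≈ 10.6 °C.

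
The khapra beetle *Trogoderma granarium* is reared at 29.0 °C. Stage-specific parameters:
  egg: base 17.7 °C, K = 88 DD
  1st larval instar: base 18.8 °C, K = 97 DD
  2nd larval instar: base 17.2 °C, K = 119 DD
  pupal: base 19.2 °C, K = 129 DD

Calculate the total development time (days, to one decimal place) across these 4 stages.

40.5 days

egg: 88 / (29.0 − 17.7) = 88 / 11.3 = 7.788 d.
1st larval instar: 97 / (29.0 − 18.8) = 97 / 10.2 = 9.510 d.
2nd larval instar: 119 / (29.0 − 17.2) = 119 / 11.8 = 10.085 d.
pupal: 129 / (29.0 − 19.2) = 129 / 9.8 = 13.163 d.
Sum = 40.545 ≈ 40.5 days.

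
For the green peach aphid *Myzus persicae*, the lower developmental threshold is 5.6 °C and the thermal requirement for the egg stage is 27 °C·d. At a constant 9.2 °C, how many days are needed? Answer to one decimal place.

Daily accumulation = 9.2 − 5.6 = 3.6 DD/day.
Duration = 27 / 3.6 = 7.500 ≈ 7.5 days.

7.5 days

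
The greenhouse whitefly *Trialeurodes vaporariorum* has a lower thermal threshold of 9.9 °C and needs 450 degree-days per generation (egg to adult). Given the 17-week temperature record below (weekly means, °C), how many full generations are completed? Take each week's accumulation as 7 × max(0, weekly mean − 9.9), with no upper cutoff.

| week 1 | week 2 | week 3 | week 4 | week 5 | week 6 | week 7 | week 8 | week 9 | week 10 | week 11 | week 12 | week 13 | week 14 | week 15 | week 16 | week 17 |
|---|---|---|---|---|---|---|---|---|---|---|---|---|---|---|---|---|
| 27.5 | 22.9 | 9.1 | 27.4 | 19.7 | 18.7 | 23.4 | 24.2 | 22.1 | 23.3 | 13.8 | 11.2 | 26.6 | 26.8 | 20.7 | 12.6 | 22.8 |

Weekly DD (7 × max(0, T̄ − 9.9)): 123.2, 91.0, 0.0, 122.5, 68.6, 61.6, 94.5, 100.1, 85.4, 93.8, 27.3, 9.1, 116.9, 118.3, 75.6, 18.9, 90.3.
Season total = 1297.1 DD.
Complete generations = ⌊1297.1 / 450⌋ = 2.

2 generations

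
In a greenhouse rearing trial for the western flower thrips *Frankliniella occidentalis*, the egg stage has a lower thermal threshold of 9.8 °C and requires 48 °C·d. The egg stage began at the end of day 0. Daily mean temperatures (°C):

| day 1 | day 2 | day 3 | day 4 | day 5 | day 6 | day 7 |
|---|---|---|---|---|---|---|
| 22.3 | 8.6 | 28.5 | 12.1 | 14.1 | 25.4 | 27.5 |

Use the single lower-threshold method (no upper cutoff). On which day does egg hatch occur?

day 6

Daily DD above 9.8 °C: 12.5, 0.0, 18.7, 2.3, 4.3, 15.6, 17.7.
Cumulative: 12.5, 12.5, 31.2, 33.5, 37.8, 53.4, 71.1.
The total first reaches 48 DD on day 6.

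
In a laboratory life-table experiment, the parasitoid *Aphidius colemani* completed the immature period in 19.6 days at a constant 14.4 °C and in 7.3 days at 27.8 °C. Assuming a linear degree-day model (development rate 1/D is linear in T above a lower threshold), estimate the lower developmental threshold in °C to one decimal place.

Linear rate model ⇒ the product D·(T − T_b) is constant across temperatures.
19.6·(14.4 − T_b) = 7.3·(27.8 − T_b)
T_b = (19.6·14.4 − 7.3·27.8) / (19.6 − 7.3) = 79.30 / 12.3 = 6.447 °C ≈ 6.4 °C.

6.4 °C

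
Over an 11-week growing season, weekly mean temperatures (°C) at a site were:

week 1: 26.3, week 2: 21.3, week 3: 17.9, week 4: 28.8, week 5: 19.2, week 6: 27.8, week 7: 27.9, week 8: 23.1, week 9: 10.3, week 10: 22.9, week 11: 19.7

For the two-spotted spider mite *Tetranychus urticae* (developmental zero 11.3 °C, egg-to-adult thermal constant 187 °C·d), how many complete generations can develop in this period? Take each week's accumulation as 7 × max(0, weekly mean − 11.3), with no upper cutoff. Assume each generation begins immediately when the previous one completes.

Weekly DD (7 × max(0, T̄ − 11.3)): 105.0, 70.0, 46.2, 122.5, 55.3, 115.5, 116.2, 82.6, 0.0, 81.2, 58.8.
Season total = 853.3 DD.
Complete generations = ⌊853.3 / 187⌋ = 4.

4 generations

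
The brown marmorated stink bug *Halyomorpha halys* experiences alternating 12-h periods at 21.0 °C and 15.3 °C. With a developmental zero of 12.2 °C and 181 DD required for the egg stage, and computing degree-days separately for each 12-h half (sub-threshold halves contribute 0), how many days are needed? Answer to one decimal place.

Day half: max(0, 21.0 − 12.2) × 0.5 = 8.8 × 0.5 = 4.40 DD.
Night half: max(0, 15.3 − 12.2) × 0.5 = 3.1 × 0.5 = 1.55 DD.
Per 24 h: 5.95 DD/day.
Duration = 181 / 5.95 = 30.420 ≈ 30.4 days.

30.4 days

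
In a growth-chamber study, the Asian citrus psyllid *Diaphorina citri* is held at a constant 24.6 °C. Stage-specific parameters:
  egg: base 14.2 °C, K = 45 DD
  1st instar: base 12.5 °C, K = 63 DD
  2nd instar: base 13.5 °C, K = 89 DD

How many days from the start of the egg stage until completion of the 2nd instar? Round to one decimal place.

egg: 45 / (24.6 − 14.2) = 45 / 10.4 = 4.327 d.
1st instar: 63 / (24.6 − 12.5) = 63 / 12.1 = 5.207 d.
2nd instar: 89 / (24.6 − 13.5) = 89 / 11.1 = 8.018 d.
Sum = 17.552 ≈ 17.6 days.

17.6 days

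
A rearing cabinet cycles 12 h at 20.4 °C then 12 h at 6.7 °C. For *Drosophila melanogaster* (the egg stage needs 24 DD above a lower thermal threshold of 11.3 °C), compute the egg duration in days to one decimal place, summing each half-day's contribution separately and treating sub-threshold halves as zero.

5.3 days

Day half: max(0, 20.4 − 11.3) × 0.5 = 9.1 × 0.5 = 4.55 DD.
Night half: max(0, 6.7 − 11.3) × 0.5 = 0.0 × 0.5 = 0.00 DD.
Per 24 h: 4.55 DD/day.
Duration = 24 / 4.55 = 5.275 ≈ 5.3 days.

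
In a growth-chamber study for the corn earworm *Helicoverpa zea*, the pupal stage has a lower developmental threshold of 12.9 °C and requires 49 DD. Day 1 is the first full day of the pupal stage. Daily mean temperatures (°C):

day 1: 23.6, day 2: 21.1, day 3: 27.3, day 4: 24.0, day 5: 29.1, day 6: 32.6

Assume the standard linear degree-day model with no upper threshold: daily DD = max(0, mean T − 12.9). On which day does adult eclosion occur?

Daily DD above 12.9 °C: 10.7, 8.2, 14.4, 11.1, 16.2, 19.7.
Cumulative: 10.7, 18.9, 33.3, 44.4, 60.6, 80.3.
The total first reaches 49 DD on day 5.

day 5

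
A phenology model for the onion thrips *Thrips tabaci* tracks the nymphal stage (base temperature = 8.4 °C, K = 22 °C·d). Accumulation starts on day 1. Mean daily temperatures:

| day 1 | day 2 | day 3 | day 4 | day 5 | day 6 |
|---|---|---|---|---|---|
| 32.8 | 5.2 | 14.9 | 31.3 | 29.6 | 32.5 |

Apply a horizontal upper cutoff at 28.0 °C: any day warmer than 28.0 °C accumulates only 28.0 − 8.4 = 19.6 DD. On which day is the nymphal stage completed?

day 3

Daily DD above 8.4 °C (capped at 19.6): 19.6, 0.0, 6.5, 19.6, 19.6, 19.6.
Cumulative: 19.6, 19.6, 26.1, 45.7, 65.3, 84.9.
The total first reaches 22 DD on day 3.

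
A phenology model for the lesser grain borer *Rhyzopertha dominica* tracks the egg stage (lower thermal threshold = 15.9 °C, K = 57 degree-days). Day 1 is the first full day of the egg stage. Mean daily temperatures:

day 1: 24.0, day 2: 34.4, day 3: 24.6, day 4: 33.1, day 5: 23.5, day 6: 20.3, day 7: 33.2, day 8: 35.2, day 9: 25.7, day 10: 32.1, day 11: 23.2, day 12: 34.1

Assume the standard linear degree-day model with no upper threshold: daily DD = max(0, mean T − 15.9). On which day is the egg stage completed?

Daily DD above 15.9 °C: 8.1, 18.5, 8.7, 17.2, 7.6, 4.4, 17.3, 19.3, 9.8, 16.2, 7.3, 18.2.
Cumulative: 8.1, 26.6, 35.3, 52.5, 60.1, 64.5, 81.8, 101.1, 110.9, 127.1, 134.4, 152.6.
The total first reaches 57 DD on day 5.

day 5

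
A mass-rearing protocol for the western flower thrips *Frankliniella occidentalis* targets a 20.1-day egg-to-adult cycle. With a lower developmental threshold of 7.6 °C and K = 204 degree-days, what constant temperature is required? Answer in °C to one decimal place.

Required daily accumulation = 204 / 20.1 = 10.149 DD/day.
T = T_base + 10.149 = 7.6 + 10.149 = 17.749 ≈ 17.7 °C.

17.7 °C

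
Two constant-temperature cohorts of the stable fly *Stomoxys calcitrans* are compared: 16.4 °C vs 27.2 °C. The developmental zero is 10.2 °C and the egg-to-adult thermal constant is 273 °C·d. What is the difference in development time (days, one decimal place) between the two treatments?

28.0 days

At 16.4 °C: 273 / (16.4 − 10.2) = 273 / 6.2 = 44.032 d.
At 27.2 °C: 273 / (27.2 − 10.2) = 273 / 17.0 = 16.059 d.
Difference = |44.032 − 16.059| = 27.973 ≈ 28.0 days.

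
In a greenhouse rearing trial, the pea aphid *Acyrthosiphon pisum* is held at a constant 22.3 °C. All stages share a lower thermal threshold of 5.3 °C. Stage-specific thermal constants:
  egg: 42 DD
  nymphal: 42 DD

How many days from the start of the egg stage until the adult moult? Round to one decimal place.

4.9 days

Daily accumulation at 22.3 °C = 22.3 − 5.3 = 17.0 DD/day.
Total K = 42 + 42 = 84 DD.
Total duration = 84 / 17.0 = 4.941 ≈ 4.9 days.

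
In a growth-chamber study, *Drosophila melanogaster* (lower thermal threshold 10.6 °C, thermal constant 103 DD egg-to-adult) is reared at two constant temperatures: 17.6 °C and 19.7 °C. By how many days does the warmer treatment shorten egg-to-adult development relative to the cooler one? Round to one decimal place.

At 17.6 °C: 103 / (17.6 − 10.6) = 103 / 7.0 = 14.714 d.
At 19.7 °C: 103 / (19.7 − 10.6) = 103 / 9.1 = 11.319 d.
Difference = |14.714 − 11.319| = 3.396 ≈ 3.4 days.

3.4 days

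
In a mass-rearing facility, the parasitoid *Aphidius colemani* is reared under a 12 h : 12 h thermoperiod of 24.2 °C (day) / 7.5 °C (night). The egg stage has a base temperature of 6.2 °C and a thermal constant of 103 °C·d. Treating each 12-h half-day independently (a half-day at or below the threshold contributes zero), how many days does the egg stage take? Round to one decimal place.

10.7 days

Day half: max(0, 24.2 − 6.2) × 0.5 = 18.0 × 0.5 = 9.00 DD.
Night half: max(0, 7.5 − 6.2) × 0.5 = 1.3 × 0.5 = 0.65 DD.
Per 24 h: 9.65 DD/day.
Duration = 103 / 9.65 = 10.674 ≈ 10.7 days.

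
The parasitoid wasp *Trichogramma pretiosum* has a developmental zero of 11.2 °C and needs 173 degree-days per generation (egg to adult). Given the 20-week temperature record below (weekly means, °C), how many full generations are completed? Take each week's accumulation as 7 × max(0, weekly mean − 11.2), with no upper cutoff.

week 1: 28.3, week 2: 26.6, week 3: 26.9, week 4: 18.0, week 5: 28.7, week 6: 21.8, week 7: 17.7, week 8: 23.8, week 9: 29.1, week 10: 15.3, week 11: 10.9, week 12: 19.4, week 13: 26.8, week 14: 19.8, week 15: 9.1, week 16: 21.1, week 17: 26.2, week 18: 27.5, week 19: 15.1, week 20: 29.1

Weekly DD (7 × max(0, T̄ − 11.2)): 119.7, 107.8, 109.9, 47.6, 122.5, 74.2, 45.5, 88.2, 125.3, 28.7, 0.0, 57.4, 109.2, 60.2, 0.0, 69.3, 105.0, 114.1, 27.3, 125.3.
Season total = 1537.2 DD.
Complete generations = ⌊1537.2 / 173⌋ = 8.

8 generations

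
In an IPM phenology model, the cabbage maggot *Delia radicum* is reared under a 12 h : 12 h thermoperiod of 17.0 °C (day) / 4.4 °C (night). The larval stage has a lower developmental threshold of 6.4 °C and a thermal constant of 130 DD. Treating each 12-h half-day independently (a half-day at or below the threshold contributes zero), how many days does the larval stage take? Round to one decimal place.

Day half: max(0, 17.0 − 6.4) × 0.5 = 10.6 × 0.5 = 5.30 DD.
Night half: max(0, 4.4 − 6.4) × 0.5 = 0.0 × 0.5 = 0.00 DD.
Per 24 h: 5.30 DD/day.
Duration = 130 / 5.30 = 24.528 ≈ 24.5 days.

24.5 days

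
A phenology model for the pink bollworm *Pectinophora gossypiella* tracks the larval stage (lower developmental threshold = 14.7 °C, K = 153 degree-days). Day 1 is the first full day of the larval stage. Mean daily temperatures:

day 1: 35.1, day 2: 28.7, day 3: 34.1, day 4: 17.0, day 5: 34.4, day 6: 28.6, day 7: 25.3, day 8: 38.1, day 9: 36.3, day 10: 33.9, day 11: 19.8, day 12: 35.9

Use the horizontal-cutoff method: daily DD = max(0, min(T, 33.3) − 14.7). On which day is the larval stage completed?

Daily DD above 14.7 °C (capped at 18.6): 18.6, 14.0, 18.6, 2.3, 18.6, 13.9, 10.6, 18.6, 18.6, 18.6, 5.1, 18.6.
Cumulative: 18.6, 32.6, 51.2, 53.5, 72.1, 86.0, 96.6, 115.2, 133.8, 152.4, 157.5, 176.1.
The total first reaches 153 DD on day 11.

day 11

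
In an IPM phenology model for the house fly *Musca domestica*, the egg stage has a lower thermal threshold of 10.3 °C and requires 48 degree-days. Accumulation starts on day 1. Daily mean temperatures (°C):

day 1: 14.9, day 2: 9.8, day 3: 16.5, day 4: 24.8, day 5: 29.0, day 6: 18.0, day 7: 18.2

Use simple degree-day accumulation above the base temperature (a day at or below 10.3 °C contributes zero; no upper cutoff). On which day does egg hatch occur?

day 6

Daily DD above 10.3 °C: 4.6, 0.0, 6.2, 14.5, 18.7, 7.7, 7.9.
Cumulative: 4.6, 4.6, 10.8, 25.3, 44.0, 51.7, 59.6.
The total first reaches 48 DD on day 6.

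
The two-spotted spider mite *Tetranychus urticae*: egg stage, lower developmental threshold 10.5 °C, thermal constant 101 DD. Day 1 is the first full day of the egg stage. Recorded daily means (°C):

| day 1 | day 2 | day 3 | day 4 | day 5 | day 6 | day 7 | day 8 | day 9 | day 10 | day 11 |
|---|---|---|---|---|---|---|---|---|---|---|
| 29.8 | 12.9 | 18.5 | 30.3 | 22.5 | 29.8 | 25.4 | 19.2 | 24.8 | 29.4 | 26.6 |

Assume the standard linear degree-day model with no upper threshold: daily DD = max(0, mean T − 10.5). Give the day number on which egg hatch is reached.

day 8

Daily DD above 10.5 °C: 19.3, 2.4, 8.0, 19.8, 12.0, 19.3, 14.9, 8.7, 14.3, 18.9, 16.1.
Cumulative: 19.3, 21.7, 29.7, 49.5, 61.5, 80.8, 95.7, 104.4, 118.7, 137.6, 153.7.
The total first reaches 101 DD on day 8.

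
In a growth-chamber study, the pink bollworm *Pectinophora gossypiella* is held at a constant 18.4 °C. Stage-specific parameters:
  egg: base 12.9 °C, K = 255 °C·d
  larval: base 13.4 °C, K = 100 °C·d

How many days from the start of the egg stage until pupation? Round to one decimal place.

66.4 days

egg: 255 / (18.4 − 12.9) = 255 / 5.5 = 46.364 d.
larval: 100 / (18.4 − 13.4) = 100 / 5.0 = 20.000 d.
Sum = 66.364 ≈ 66.4 days.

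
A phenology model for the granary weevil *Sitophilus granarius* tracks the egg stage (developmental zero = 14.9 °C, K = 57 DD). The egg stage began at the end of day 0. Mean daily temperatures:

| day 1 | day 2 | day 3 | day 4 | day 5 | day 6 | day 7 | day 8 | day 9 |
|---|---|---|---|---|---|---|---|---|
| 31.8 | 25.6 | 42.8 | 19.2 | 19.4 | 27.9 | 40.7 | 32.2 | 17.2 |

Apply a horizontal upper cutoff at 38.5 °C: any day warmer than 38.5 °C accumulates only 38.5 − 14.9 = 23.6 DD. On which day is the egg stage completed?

Daily DD above 14.9 °C (capped at 23.6): 16.9, 10.7, 23.6, 4.3, 4.5, 13.0, 23.6, 17.3, 2.3.
Cumulative: 16.9, 27.6, 51.2, 55.5, 60.0, 73.0, 96.6, 113.9, 116.2.
The total first reaches 57 DD on day 5.

day 5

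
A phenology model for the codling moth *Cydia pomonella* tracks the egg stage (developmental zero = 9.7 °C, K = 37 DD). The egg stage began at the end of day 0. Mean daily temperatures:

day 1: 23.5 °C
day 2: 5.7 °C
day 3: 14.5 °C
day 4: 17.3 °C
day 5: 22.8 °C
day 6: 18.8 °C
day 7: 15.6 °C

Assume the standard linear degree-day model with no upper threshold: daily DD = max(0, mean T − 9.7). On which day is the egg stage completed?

day 5

Daily DD above 9.7 °C: 13.8, 0.0, 4.8, 7.6, 13.1, 9.1, 5.9.
Cumulative: 13.8, 13.8, 18.6, 26.2, 39.3, 48.4, 54.3.
The total first reaches 37 DD on day 5.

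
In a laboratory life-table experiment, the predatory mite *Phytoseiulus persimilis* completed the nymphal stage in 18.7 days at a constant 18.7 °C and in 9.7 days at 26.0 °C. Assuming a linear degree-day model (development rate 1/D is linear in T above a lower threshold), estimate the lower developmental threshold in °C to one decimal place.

Equal thermal constants: D₁(T₁ − T_b) = D₂(T₂ − T_b).
18.7·(18.7 − T_b) = 9.7·(26.0 − T_b)
T_b = (18.7·18.7 − 9.7·26.0) / (18.7 − 9.7) = 97.49 / 9.0 = 10.832 °C ≈ 10.8 °C.

10.8 °C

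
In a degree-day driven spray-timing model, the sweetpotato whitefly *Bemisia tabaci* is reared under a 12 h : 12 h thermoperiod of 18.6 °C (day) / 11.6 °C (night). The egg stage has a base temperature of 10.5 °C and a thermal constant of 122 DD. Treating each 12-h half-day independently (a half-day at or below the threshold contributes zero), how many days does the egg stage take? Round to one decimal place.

Day half: max(0, 18.6 − 10.5) × 0.5 = 8.1 × 0.5 = 4.05 DD.
Night half: max(0, 11.6 − 10.5) × 0.5 = 1.1 × 0.5 = 0.55 DD.
Per 24 h: 4.60 DD/day.
Duration = 122 / 4.60 = 26.522 ≈ 26.5 days.

26.5 days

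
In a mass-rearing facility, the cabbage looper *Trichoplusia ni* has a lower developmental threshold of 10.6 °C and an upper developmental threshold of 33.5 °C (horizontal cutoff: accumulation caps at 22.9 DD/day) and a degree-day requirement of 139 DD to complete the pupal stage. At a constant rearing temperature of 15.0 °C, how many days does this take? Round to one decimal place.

31.6 days

Daily accumulation = 15.0 − 10.6 = 4.4 DD/day.
Duration = 139 / 4.4 = 31.591 ≈ 31.6 days.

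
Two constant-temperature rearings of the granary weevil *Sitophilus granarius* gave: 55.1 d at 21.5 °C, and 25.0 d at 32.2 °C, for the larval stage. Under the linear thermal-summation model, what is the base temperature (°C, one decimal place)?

Equal thermal constants: D₁(T₁ − T_b) = D₂(T₂ − T_b).
55.1·(21.5 − T_b) = 25.0·(32.2 − T_b)
T_b = (55.1·21.5 − 25.0·32.2) / (55.1 − 25.0) = 379.65 / 30.1 = 12.613 °C ≈ 12.6 °C.

12.6 °C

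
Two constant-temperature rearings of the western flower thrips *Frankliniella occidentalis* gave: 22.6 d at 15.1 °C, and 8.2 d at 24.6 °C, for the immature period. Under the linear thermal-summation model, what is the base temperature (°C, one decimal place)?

9.7 °C

Equal thermal constants: D₁(T₁ − T_b) = D₂(T₂ − T_b).
22.6·(15.1 − T_b) = 8.2·(24.6 − T_b)
T_b = (22.6·15.1 − 8.2·24.6) / (22.6 − 8.2) = 139.54 / 14.4 = 9.690 °C ≈ 9.7 °C.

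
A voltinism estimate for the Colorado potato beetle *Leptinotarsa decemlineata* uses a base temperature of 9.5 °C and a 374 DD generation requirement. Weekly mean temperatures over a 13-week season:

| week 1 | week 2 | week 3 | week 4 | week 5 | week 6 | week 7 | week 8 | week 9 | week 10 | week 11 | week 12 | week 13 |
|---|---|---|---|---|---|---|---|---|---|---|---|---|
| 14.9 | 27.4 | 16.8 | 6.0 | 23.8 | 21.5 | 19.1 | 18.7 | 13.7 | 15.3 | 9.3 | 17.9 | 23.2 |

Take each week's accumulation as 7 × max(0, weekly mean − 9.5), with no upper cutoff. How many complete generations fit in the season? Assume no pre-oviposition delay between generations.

2 generations

Weekly DD (7 × max(0, T̄ − 9.5)): 37.8, 125.3, 51.1, 0.0, 100.1, 84.0, 67.2, 64.4, 29.4, 40.6, 0.0, 58.8, 95.9.
Season total = 754.6 DD.
Complete generations = ⌊754.6 / 374⌋ = 2.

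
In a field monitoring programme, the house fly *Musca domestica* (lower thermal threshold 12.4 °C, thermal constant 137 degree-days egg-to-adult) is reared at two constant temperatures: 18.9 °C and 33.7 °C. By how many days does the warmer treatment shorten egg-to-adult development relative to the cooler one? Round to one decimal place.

14.6 days

At 18.9 °C: 137 / (18.9 − 12.4) = 137 / 6.5 = 21.077 d.
At 33.7 °C: 137 / (33.7 − 12.4) = 137 / 21.3 = 6.432 d.
Difference = |21.077 − 6.432| = 14.645 ≈ 14.6 days.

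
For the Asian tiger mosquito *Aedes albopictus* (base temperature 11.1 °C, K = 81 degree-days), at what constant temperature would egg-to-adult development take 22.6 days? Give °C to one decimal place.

Required daily accumulation = 81 / 22.6 = 3.584 DD/day.
T = T_base + 3.584 = 11.1 + 3.584 = 14.684 ≈ 14.7 °C.

14.7 °C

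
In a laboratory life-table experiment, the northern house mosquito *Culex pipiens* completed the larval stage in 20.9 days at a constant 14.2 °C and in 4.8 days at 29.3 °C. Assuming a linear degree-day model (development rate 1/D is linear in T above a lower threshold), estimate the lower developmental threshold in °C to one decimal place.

9.7 °C

Under the model K = D·(T − T_b), so D₁·(T₁ − T_b) = D₂·(T₂ − T_b).
20.9·(14.2 − T_b) = 4.8·(29.3 − T_b)
T_b = (20.9·14.2 − 4.8·29.3) / (20.9 − 4.8) = 156.14 / 16.1 = 9.698 °C ≈ 9.7 °C.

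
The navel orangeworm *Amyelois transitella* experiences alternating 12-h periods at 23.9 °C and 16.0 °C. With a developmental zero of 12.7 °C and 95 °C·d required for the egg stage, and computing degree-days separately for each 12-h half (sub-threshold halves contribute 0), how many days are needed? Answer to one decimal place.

Day half: max(0, 23.9 − 12.7) × 0.5 = 11.2 × 0.5 = 5.60 DD.
Night half: max(0, 16.0 − 12.7) × 0.5 = 3.3 × 0.5 = 1.65 DD.
Per 24 h: 7.25 DD/day.
Duration = 95 / 7.25 = 13.103 ≈ 13.1 days.

13.1 days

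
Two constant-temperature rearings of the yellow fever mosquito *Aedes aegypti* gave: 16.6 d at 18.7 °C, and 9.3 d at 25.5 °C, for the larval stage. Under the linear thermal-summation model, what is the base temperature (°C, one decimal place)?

10.0 °C

Linear rate model ⇒ the product D·(T − T_b) is constant across temperatures.
16.6·(18.7 − T_b) = 9.3·(25.5 − T_b)
T_b = (16.6·18.7 − 9.3·25.5) / (16.6 − 9.3) = 73.27 / 7.3 = 10.037 °C ≈ 10.0 °C.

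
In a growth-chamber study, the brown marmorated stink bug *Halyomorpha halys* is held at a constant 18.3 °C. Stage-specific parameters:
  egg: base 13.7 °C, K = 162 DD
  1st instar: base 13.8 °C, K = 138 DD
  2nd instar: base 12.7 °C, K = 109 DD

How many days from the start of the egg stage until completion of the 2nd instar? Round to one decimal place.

egg: 162 / (18.3 − 13.7) = 162 / 4.6 = 35.217 d.
1st instar: 138 / (18.3 − 13.8) = 138 / 4.5 = 30.667 d.
2nd instar: 109 / (18.3 − 12.7) = 109 / 5.6 = 19.464 d.
Sum = 85.348 ≈ 85.3 days.

85.3 days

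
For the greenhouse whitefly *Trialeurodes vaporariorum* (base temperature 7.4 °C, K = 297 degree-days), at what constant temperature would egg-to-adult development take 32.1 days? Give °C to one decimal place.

16.7 °C

Required daily accumulation = 297 / 32.1 = 9.252 DD/day.
T = T_base + 9.252 = 7.4 + 9.252 = 16.652 ≈ 16.7 °C.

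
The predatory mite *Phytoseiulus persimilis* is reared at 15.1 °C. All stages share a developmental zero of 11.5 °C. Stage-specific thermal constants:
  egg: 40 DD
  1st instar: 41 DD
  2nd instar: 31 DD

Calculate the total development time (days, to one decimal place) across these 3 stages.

Daily accumulation at 15.1 °C = 15.1 − 11.5 = 3.6 DD/day.
Total K = 40 + 41 + 31 = 112 DD.
Total duration = 112 / 3.6 = 31.111 ≈ 31.1 days.

31.1 days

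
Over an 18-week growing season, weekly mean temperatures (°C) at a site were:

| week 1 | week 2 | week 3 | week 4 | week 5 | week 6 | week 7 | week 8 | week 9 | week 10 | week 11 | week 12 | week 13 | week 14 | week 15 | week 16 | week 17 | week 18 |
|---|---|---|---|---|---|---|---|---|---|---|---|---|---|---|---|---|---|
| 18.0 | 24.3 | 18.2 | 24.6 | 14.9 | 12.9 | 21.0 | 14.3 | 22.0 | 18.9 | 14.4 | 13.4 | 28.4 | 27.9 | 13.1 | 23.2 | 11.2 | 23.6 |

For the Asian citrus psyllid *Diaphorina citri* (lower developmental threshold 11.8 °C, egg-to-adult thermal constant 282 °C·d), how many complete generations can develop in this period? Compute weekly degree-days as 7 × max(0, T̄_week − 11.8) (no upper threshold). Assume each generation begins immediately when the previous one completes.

3 generations

Weekly DD (7 × max(0, T̄ − 11.8)): 43.4, 87.5, 44.8, 89.6, 21.7, 7.7, 64.4, 17.5, 71.4, 49.7, 18.2, 11.2, 116.2, 112.7, 9.1, 79.8, 0.0, 82.6.
Season total = 927.5 DD.
Complete generations = ⌊927.5 / 282⌋ = 3.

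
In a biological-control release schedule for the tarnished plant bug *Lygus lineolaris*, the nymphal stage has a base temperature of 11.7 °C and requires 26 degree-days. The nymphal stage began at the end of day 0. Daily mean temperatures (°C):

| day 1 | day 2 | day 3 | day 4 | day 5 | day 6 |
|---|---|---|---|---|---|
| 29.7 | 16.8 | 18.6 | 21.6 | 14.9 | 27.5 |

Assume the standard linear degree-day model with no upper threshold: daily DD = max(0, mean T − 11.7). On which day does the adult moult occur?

Daily DD above 11.7 °C: 18.0, 5.1, 6.9, 9.9, 3.2, 15.8.
Cumulative: 18.0, 23.1, 30.0, 39.9, 43.1, 58.9.
The total first reaches 26 DD on day 3.

day 3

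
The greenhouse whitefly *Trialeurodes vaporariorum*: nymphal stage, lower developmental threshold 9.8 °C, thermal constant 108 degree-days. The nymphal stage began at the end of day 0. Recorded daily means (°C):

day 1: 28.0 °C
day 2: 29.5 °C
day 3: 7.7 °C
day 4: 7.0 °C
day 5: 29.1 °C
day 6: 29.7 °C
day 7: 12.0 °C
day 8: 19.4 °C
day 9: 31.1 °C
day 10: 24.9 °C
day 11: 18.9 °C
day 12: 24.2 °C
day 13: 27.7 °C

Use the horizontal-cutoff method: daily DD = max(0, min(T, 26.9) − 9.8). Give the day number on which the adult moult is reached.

day 10

Daily DD above 9.8 °C (capped at 17.1): 17.1, 17.1, 0.0, 0.0, 17.1, 17.1, 2.2, 9.6, 17.1, 15.1, 9.1, 14.4, 17.1.
Cumulative: 17.1, 34.2, 34.2, 34.2, 51.3, 68.4, 70.6, 80.2, 97.3, 112.4, 121.5, 135.9, 153.0.
The total first reaches 108 DD on day 10.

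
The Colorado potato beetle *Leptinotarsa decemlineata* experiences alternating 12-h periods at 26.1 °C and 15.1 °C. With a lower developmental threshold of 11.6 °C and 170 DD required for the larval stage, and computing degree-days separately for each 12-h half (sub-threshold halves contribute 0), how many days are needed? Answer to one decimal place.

18.9 days

Day half: max(0, 26.1 − 11.6) × 0.5 = 14.5 × 0.5 = 7.25 DD.
Night half: max(0, 15.1 − 11.6) × 0.5 = 3.5 × 0.5 = 1.75 DD.
Per 24 h: 9.00 DD/day.
Duration = 170 / 9.00 = 18.889 ≈ 18.9 days.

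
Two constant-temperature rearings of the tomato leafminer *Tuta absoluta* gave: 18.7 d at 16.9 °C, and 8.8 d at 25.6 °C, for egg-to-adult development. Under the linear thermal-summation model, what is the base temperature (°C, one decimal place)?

9.2 °C

Equal thermal constants: D₁(T₁ − T_b) = D₂(T₂ − T_b).
18.7·(16.9 − T_b) = 8.8·(25.6 − T_b)
T_b = (18.7·16.9 − 8.8·25.6) / (18.7 − 8.8) = 90.75 / 9.9 = 9.167 °C ≈ 9.2 °C.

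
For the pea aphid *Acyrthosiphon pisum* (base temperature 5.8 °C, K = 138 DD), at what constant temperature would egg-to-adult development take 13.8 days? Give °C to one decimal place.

Required daily accumulation = 138 / 13.8 = 10.000 DD/day.
T = T_base + 10.000 = 5.8 + 10.000 = 15.800 ≈ 15.8 °C.

15.8 °C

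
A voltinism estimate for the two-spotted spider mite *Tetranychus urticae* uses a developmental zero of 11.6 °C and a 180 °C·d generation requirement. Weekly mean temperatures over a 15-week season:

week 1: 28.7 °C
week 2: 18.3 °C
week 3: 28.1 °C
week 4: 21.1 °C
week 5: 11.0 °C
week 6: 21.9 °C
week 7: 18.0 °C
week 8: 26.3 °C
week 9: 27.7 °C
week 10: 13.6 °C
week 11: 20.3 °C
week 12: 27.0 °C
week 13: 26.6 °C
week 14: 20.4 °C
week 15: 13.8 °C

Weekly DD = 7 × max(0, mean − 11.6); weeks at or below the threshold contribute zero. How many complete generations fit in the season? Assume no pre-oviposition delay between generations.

5 generations

Weekly DD (7 × max(0, T̄ − 11.6)): 119.7, 46.9, 115.5, 66.5, 0.0, 72.1, 44.8, 102.9, 112.7, 14.0, 60.9, 107.8, 105.0, 61.6, 15.4.
Season total = 1045.8 DD.
Complete generations = ⌊1045.8 / 180⌋ = 5.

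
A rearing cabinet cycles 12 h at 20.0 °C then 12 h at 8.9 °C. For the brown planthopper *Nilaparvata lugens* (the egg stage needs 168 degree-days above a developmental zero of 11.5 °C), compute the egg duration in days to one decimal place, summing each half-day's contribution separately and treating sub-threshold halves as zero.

Day half: max(0, 20.0 − 11.5) × 0.5 = 8.5 × 0.5 = 4.25 DD.
Night half: max(0, 8.9 − 11.5) × 0.5 = 0.0 × 0.5 = 0.00 DD.
Per 24 h: 4.25 DD/day.
Duration = 168 / 4.25 = 39.529 ≈ 39.5 days.

39.5 days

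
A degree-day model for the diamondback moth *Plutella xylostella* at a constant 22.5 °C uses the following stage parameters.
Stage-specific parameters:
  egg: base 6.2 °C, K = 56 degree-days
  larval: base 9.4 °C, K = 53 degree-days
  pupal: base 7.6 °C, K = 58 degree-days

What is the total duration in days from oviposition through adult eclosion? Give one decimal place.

11.4 days

egg: 56 / (22.5 − 6.2) = 56 / 16.3 = 3.436 d.
larval: 53 / (22.5 − 9.4) = 53 / 13.1 = 4.046 d.
pupal: 58 / (22.5 − 7.6) = 58 / 14.9 = 3.893 d.
Sum = 11.374 ≈ 11.4 days.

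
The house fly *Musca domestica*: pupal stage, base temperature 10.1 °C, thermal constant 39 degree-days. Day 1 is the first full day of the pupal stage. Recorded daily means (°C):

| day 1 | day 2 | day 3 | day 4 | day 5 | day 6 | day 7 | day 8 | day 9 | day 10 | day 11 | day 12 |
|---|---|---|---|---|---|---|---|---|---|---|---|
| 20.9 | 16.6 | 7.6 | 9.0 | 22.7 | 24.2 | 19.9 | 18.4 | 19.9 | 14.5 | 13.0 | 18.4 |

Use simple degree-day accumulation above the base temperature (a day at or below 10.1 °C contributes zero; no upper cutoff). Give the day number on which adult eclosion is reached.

day 6

Daily DD above 10.1 °C: 10.8, 6.5, 0.0, 0.0, 12.6, 14.1, 9.8, 8.3, 9.8, 4.4, 2.9, 8.3.
Cumulative: 10.8, 17.3, 17.3, 17.3, 29.9, 44.0, 53.8, 62.1, 71.9, 76.3, 79.2, 87.5.
The total first reaches 39 DD on day 6.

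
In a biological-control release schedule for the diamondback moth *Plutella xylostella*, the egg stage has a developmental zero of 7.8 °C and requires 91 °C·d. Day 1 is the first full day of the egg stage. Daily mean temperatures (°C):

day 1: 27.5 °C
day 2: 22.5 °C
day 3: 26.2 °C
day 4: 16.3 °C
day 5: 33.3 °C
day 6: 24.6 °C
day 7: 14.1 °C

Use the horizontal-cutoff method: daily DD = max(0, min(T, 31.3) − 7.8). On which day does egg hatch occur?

day 6

Daily DD above 7.8 °C (capped at 23.5): 19.7, 14.7, 18.4, 8.5, 23.5, 16.8, 6.3.
Cumulative: 19.7, 34.4, 52.8, 61.3, 84.8, 101.6, 107.9.
The total first reaches 91 DD on day 6.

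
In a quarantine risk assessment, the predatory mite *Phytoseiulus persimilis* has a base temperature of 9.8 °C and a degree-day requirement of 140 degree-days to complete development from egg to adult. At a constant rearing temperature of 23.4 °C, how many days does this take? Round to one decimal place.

Daily accumulation = 23.4 − 9.8 = 13.6 DD/day.
Duration = 140 / 13.6 = 10.294 ≈ 10.3 days.

10.3 days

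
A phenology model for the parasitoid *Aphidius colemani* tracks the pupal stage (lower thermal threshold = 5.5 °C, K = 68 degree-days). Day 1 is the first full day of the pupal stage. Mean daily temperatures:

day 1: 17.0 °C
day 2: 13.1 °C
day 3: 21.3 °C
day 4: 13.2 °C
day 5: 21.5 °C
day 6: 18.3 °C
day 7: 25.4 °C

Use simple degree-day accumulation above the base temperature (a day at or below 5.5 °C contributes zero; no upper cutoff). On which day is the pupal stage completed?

Daily DD above 5.5 °C: 11.5, 7.6, 15.8, 7.7, 16.0, 12.8, 19.9.
Cumulative: 11.5, 19.1, 34.9, 42.6, 58.6, 71.4, 91.3.
The total first reaches 68 DD on day 6.

day 6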